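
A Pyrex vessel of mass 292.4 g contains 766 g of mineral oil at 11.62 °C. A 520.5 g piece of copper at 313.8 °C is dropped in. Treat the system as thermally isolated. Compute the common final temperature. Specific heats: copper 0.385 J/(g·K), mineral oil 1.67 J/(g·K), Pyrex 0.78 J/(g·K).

T_f ≈ 47.1 °C

T_f is the heat-capacity-weighted average of the initial temperatures:
T_f = (200.39·313.8 + 1279.2·11.62 + 228.07·11.62) / (200.39 + 1279.2 + 228.07)
    = 80398 / 1707.7 ≈ 47.08 °C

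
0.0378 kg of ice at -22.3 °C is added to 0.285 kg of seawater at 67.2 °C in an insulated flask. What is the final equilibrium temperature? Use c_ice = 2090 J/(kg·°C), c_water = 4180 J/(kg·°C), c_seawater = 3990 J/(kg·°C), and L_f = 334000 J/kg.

T_f ≈ 47.9 °C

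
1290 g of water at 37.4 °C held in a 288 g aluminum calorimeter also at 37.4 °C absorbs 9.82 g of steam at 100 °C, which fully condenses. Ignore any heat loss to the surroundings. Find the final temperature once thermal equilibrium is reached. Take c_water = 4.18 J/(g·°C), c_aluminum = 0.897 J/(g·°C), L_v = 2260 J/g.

Energy balance with sensible and latent terms:
latent heat released on condensation: 9.82×2260 = 22193
  condensed water 100 °C→T: 41.05(T − 100)
  original water: 5392.2(T − 37.4)
  cup: 258.34(T − 37.4)
5691.6 T = 22193 + 4104.8 + 211330 = 237628
T ≈ 41.75 °C — below 100 °C, confirming all the steam condensed.

T_f ≈ 41.8 °C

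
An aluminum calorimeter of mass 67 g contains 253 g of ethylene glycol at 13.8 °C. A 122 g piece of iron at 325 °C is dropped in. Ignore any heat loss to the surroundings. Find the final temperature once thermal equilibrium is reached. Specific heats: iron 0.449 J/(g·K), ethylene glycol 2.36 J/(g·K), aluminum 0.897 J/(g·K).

Let T be the final temperature. ΣQ_i = 0:
122*0.449*(T − 325) + 253*2.36*(T − 13.8) + 67*0.897*(T − 13.8) = 0
711.96 T = 26872
T = 26872/711.96 ≈ 37.74 °C

T_f ≈ 37.7 °C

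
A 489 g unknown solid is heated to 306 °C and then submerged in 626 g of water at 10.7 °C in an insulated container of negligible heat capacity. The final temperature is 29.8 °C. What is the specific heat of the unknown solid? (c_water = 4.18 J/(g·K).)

m_s c (T_s − T_f) = m_water c_water (T_f − T_0):
489·c·(306 − 29.8) = 626·4.18·(29.8 − 10.7)
135062 c = 49979  ⇒  c ≈ 0.37 J/(g·K)

c ≈ 0.37 J/(g·K)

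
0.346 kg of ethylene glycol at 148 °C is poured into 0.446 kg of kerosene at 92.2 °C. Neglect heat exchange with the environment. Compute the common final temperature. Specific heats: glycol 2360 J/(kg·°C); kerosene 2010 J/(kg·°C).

T_f ≈ 118.8 °C

Set heat shed by the hot body equal to heat absorbed by the cold body:
0.346*2360*(148 − T) = 0.446*2010*(T − 92.2)
816.56(148 − T) = 896.46(T − 92.2)
1713 T = 203504  ⇒  T ≈ 118.80 °C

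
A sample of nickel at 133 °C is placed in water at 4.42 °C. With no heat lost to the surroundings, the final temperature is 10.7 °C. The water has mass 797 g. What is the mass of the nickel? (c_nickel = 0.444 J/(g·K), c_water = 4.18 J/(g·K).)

Heat lost by the nickel = heat gained by the water:
m·0.444·(133 − 10.7) = 797·4.18·(10.7 − 4.42)
54.3 m = 20922  ⇒  m ≈ 385.3 g

m ≈ 385 g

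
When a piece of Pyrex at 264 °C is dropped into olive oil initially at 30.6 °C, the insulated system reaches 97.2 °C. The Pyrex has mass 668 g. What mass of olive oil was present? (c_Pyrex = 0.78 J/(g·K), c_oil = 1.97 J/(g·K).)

m ≈ 662 g

Heat lost by the Pyrex = heat gained by the oil:
668×0.78×(264 − 97.2) = m×1.97×(97.2 − 30.6)
131.2 m = 86909  ⇒  m ≈ 662.4 g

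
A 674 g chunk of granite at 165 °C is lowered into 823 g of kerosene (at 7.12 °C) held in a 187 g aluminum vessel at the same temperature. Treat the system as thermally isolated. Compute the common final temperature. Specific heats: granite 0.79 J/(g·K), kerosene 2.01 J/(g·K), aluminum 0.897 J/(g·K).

T_f is the heat-capacity-weighted average of the initial temperatures:
T_f = (532.46*165 + 1654.2*7.12 + 167.74*7.12) / (532.46 + 1654.2 + 167.74)
    = 100828 / 2354.4 ≈ 42.82 °C

T_f ≈ 42.8 °C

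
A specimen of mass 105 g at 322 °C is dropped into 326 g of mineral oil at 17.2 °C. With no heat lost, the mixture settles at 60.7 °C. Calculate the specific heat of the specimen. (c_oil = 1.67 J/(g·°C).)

Setting the total heat transfer to zero:
105·c·(60.7 − 322) + 326·1.67·(60.7 − 17.2) = 0
-27436 c = -23682
c = -23682/-27436 ≈ 0.8632 J/(g·°C)

c ≈ 0.863 J/(g·°C)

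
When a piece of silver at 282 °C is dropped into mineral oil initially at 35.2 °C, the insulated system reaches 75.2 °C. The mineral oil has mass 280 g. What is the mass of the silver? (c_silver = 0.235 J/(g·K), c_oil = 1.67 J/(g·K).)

m ≈ 385 g

Let T be the final temperature. ΣQ_i = 0:
m×0.235×(75.2 − 282) + 280×1.67×(75.2 − 35.2) = 0
-48.6 m = -18704
m = -18704/-48.6 ≈ 384.9 g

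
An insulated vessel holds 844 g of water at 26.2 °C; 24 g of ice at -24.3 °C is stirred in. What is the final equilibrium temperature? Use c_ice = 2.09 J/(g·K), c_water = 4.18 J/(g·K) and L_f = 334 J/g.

T_f ≈ 22.9 °C

Heat gained plus heat lost sum to zero:
ice -24.3→0 °C: 24·2.09·24.3 = 1218.9; latent heat to melt: 24·334 = 8016; meltwater 0→T: 24·4.18·T = 100.32 T; water: 3527.9(T − 26.2)
3628.2 T = 92432 − 9234.9 = 83197
T ≈ 22.93 °C — above 0 °C, consistent with complete melting.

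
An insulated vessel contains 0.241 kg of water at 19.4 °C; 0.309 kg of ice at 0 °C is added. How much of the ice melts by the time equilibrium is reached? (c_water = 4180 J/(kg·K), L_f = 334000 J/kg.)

m_melted ≈ 0.0585 kg

Heat available from the water dropping to 0 °C: 0.241·4180·19.4 = 19543 J.
Fully melting the ice requires m_ice L_f = 0.309·334000 = 103206 J.
19543 J < 103206 J, so only part of the ice melts and the system sits at 0 °C.
m_melt = 19543 / L_f = 0.05851 kg.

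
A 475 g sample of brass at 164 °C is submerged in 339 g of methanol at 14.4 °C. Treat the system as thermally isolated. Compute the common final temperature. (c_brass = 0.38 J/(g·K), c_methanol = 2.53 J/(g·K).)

T_f ≈ 40.4 °C

Conservation of energy gives ΣQ = 0:
475*0.38*(T − 164) + 339*2.53*(T − 14.4) = 0
1038.2 T = 41952
T = 41952/1038.2 ≈ 40.41 °C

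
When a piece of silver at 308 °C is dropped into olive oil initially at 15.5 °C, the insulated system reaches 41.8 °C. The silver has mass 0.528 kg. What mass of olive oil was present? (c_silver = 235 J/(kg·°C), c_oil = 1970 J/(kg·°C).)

Heat gained plus heat lost sum to zero:
0.528·235·(41.8 − 308) + m·1970·(41.8 − 15.5) = 0
51811 m = 33030
m = 33030/51811 ≈ 0.6375 kg

m ≈ 0.638 kg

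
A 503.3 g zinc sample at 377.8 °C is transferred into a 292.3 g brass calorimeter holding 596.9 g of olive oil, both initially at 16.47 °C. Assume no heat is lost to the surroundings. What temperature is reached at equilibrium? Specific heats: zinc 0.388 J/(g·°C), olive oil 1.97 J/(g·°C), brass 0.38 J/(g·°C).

Conservation of energy gives ΣQ = 0:
503.3·0.388·(T − 377.8) + 596.9·1.97·(T − 16.47) + 292.3·0.38·(T − 16.47) = 0
(195.28 + 1175.9 + 111.07) T = 195.28·377.8 + 1175.9·16.47 + 111.07·16.47
T ≈ 64.07 °C

T_f ≈ 64.1 °C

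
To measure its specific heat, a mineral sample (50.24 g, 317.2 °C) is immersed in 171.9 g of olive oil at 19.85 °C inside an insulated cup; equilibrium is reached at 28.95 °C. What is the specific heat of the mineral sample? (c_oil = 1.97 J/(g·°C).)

Heat lost by the mineral sample = heat gained by the oil:
50.24×c×(317.2 − 28.95) = 171.9×1.97×(28.95 − 19.85)
14482 c = 3081.7  ⇒  c ≈ 0.2128 J/(g·°C)

c ≈ 0.213 J/(g·°C)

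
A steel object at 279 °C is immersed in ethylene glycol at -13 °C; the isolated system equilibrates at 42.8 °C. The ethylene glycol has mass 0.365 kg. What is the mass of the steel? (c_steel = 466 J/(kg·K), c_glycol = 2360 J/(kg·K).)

m ≈ 0.437 kg

Taking heat into each body as positive, Σ m c ΔT = 0:
m×466×(42.8 − 279) + 0.365×2360×(42.8 − (-13)) = 0
-110069 m = -48066
m = -48066/-110069 ≈ 0.4367 kg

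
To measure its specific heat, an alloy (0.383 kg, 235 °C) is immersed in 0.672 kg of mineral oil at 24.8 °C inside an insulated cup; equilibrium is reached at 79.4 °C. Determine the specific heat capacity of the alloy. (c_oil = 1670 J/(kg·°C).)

c ≈ 1030 J/(kg·°C)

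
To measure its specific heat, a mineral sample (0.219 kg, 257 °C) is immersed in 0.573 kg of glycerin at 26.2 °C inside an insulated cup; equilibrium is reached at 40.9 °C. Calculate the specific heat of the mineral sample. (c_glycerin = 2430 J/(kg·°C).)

Heat lost by the mineral sample = heat gained by the glycerin:
0.219·c·(257 − 40.9) = 0.573·2430·(40.9 − 26.2)
47.33 c = 20468  ⇒  c ≈ 432.5 J/(kg·°C)

c ≈ 432 J/(kg·°C)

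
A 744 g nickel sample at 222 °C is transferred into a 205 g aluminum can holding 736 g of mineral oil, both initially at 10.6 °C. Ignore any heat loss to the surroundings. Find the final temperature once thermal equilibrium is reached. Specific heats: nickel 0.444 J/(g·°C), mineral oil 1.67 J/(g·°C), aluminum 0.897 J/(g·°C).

T_f ≈ 50.7 °C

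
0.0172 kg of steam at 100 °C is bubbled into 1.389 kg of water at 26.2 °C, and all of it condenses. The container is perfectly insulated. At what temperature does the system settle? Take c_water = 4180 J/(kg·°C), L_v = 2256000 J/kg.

Energy conservation, ΣQ = 0:
condense steam: −0.0172×2256000 = −38803; condensed water 100 °C→T: 71.9(T − 100); original water: 5806(T − 26.2)
5877.9 T = 38803 + 7189.6 + 152118 = 198111
T ≈ 33.70 °C (< 100 °C, so full condensation is consistent).

T_f ≈ 33.7 °C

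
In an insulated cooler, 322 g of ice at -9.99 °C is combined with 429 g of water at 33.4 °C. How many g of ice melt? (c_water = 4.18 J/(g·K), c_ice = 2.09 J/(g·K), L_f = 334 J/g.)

m_melted ≈ 159 g

Cooling the water to 0 °C releases 429×4.18×33.4 = 59894 J.
Warming the ice to 0 °C takes 322×2.09×9.99 = 6723.1 J, leaving 53170 J for melting.
Melting all 322 g of ice would need 322×334 = 107548 J.
53170 J < 107548 J, so only part of the ice melts and the system sits at 0 °C.
m_melt = 53170 / L_f = 159.2 g.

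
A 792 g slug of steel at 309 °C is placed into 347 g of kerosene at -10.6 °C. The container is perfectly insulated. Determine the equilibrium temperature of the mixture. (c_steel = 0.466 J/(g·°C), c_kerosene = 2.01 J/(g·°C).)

T_f ≈ 100.0 °C

Set heat shed by the hot body equal to heat absorbed by the cold body:
792×0.466×(309 − T) = 347×2.01×(T − (-10.6))
369.07(309 − T) = 697.47(T − (-10.6))
1066.5 T = 106650  ⇒  T ≈ 100.00 °C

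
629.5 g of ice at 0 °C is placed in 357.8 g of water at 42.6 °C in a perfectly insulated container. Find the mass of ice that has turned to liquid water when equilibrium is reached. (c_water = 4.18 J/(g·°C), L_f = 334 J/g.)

m_melted ≈ 191 g

Cooling the water to 0 °C releases 357.8·4.18·42.6 = 63713 J.
To melt every bit of ice: 629.5·334 = 210253 J.
That's not enough to melt it all — equilibrium is at 0 °C with ice remaining.
m_melted·334 = 63713  ⇒  m_melted ≈ 190.8 g.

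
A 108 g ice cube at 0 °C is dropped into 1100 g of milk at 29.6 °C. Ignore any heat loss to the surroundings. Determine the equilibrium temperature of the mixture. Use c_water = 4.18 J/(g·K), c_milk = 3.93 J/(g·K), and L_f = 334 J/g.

Let T be the final temperature. ΣQ_i = 0:
fusion: m_ice L_f = 108·334 = 36072
  warm the meltwater: 451.44 T
  milk cools: 1100·3.93·(T − 29.6) = 4323(T − 29.6)
4774.4 T = 127961 − 36072 = 91889
T ≈ 19.25 °C — above 0 °C, consistent with complete melting.

T_f ≈ 19.2 °C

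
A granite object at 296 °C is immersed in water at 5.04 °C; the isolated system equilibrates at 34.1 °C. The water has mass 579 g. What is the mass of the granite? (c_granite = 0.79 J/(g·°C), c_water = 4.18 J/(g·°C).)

|Q_granite| = |Q_water|:
m·0.79·(296 − 34.1) = 579·4.18·(34.1 − 5.04)
206.9 m = 70332  ⇒  m ≈ 339.9 g

m ≈ 340 g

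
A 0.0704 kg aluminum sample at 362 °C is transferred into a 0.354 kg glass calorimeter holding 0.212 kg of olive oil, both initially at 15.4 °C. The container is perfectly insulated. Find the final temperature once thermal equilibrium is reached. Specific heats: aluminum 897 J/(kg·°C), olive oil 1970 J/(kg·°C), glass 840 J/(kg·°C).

T_f ≈ 43.5 °C

Let T be the final temperature. ΣQ_i = 0:
0.0704·897·(T − 362) + 0.212·1970·(T − 15.4) + 0.354·840·(T − 15.4) = 0
778.15 T = 33871
T = 33871 / 778.15 = 43.5 °C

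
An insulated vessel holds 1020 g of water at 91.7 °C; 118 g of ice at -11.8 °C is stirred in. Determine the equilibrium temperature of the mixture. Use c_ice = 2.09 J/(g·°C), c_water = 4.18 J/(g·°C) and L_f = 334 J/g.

Taking heat into each body as positive, Σ m c ΔT = 0:
ice -11.8→0 °C: 118·2.09·11.8 = 2910.1; melt ice: 118·334 = 39412; warm the meltwater: 493.24 T; water cools: 1020·4.18·(T − 91.7) = 4263.6(T − 91.7)
4756.8 T = 390972 − 42322 = 348650
T ≈ 73.29 °C — above 0 °C, consistent with complete melting.

T_f ≈ 73.3 °C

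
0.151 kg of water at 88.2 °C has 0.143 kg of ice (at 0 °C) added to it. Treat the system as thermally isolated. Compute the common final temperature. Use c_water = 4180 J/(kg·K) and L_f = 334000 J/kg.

T_f ≈ 6.4 °C

Energy balance with sensible and latent terms:
latent heat to melt: 0.143×334000 = 47762
  meltwater 0→T: 0.143×4180×T = 597.74 T
  water: 631.18(T − 88.2)
1228.9 T = 55670 − 47762 = 7908.1
T ≈ 6.43 °C — above 0 °C, consistent with complete melting.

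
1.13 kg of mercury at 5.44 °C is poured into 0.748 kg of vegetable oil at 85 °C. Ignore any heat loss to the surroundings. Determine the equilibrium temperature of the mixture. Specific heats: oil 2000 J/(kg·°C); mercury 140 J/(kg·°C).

T_f is the heat-capacity-weighted average of the initial temperatures:
T_f = (1496*85 + 158.2*5.44) / (1496 + 158.2)
    = 128021 / 1654.2 ≈ 77.39 °C

T_f ≈ 77.4 °C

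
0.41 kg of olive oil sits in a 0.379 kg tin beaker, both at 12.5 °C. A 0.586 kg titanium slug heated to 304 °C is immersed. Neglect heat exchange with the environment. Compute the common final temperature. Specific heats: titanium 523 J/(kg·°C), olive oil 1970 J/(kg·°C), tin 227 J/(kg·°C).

Net heat exchanged in the isolated system is zero:
0.586×523×(T − 304) + 0.41×1970×(T − 12.5) + 0.379×227×(T − 12.5) = 0
(306.48 + 807.7 + 86.03) T = 306.48×304 + 807.7×12.5 + 86.03×12.5
T ≈ 86.94 °C

T_f ≈ 86.9 °C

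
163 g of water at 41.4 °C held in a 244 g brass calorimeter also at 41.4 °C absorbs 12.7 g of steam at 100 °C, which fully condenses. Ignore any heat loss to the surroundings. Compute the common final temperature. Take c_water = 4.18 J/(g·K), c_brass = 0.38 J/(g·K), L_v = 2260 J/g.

Let T be the final temperature. ΣQ_i = 0:
latent heat released on condensation: 12.7×2260 = 28702
  condensed water 100 °C→T: 53.09(T − 100)
  original water: 681.34(T − 41.4)
  brass cup: 244×0.38×(T − 41.4) = 92.72(T − 41.4)
827.15 T = 28702 + 5308.6 + 32046 = 66057
T ≈ 79.86 °C (< 100 °C, so full condensation is consistent).

T_f ≈ 79.9 °C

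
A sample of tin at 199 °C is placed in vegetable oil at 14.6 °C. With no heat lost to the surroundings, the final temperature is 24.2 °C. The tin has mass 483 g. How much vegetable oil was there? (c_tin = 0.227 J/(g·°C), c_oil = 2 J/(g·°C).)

m ≈ 998 g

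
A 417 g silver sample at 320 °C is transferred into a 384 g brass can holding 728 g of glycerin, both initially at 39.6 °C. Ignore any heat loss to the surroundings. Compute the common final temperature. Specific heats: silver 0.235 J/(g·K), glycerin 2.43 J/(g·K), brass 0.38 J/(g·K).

T_f = Σ m_i c_i T_i / Σ m_i c_i:
T_f = (97.99×320 + 1769×39.6 + 145.92×39.6) / (97.99 + 1769 + 145.92)
    = 107191 / 2013 ≈ 53.25 °C

T_f ≈ 53.3 °C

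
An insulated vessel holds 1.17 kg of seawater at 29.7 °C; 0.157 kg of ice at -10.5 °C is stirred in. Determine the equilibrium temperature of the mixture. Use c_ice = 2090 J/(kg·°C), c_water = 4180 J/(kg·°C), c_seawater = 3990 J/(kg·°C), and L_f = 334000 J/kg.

T_f ≈ 15.5 °C

Let T be the final temperature. ΣQ_i = 0:
ice -10.5→0 °C: 0.157·2090·10.5 = 3445.4
  latent heat to melt: 0.157·334000 = 52438
  meltwater 0→T: 0.157·4180·T = 656.26 T
  seawater cools: 1.17·3990·(T − 29.7) = 4668.3(T − 29.7)
5324.6 T = 138649 − 55883 = 82765
T ≈ 15.54 °C — above 0 °C, consistent with complete melting.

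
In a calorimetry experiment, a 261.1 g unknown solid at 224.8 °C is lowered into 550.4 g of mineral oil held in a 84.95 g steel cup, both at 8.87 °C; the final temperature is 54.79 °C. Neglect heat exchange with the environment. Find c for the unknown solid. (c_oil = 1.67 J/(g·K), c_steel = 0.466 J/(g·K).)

Net heat exchanged in the isolated system is zero:
261.1×c×(54.79 − 224.8) + 550.4×1.67×(54.79 − 8.87) + 84.95×0.466×(54.79 − 8.87) = 0
-44390 c = -44026
c = -44026/-44390 ≈ 0.9918 J/(g·K)

c ≈ 0.992 J/(g·K)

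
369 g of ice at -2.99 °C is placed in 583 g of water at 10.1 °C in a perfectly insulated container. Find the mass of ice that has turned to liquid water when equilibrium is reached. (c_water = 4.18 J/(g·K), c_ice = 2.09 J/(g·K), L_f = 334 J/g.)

Heat available from the water dropping to 0 °C: 583×4.18×10.1 = 24613 J.
Warming the ice to 0 °C takes 369×2.09×2.99 = 2305.9 J, leaving 22307 J for melting.
Melting all 369 g of ice would need 369×334 = 123246 J.
That's not enough to melt it all — equilibrium is at 0 °C with ice remaining.
m_melted×334 = 22307  ⇒  m_melted ≈ 66.79 g.

m_melted ≈ 66.8 g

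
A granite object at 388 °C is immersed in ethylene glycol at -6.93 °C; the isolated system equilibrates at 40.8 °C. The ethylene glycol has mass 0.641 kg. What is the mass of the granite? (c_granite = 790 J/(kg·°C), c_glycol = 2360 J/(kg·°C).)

m ≈ 0.263 kg

Let T be the final temperature. ΣQ_i = 0:
m×790×(40.8 − 388) + 0.641×2360×(40.8 − (-6.93)) = 0
-274288 m = -72204
m = -72204/-274288 ≈ 0.2632 kg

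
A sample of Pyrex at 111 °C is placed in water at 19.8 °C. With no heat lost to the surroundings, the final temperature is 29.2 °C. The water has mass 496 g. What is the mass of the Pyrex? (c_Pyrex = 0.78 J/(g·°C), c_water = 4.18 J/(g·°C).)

Conservation of energy gives ΣQ = 0:
m·0.78·(29.2 − 111) + 496·4.18·(29.2 − 19.8) = 0
-63.8 m = -19489
m = -19489/-63.8 ≈ 305.4 g

m ≈ 305 g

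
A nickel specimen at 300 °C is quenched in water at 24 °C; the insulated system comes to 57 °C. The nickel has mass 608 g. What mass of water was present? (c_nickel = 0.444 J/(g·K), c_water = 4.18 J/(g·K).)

m ≈ 476 g

Net heat exchanged in the isolated system is zero:
608×0.444×(57 − 300) + m×4.18×(57 − 24) = 0
137.94 m = 65598
m = 65598/137.94 ≈ 475.6 g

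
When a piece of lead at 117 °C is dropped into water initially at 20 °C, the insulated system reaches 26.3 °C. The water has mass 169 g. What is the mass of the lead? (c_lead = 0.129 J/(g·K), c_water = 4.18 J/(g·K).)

Taking heat into each body as positive, Σ m c ΔT = 0:
m×0.129×(26.3 − 117) + 169×4.18×(26.3 − 20) = 0
-11.7 m = -4450.4
m = -4450.4/-11.7 ≈ 380.4 g

m ≈ 380 g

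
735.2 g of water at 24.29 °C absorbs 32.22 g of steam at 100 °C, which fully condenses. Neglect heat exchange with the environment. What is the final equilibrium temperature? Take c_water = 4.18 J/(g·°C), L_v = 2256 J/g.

Heat gained plus heat lost sum to zero:
condense steam: −32.22×2256 = −72688; condensed water 100 °C→T: 134.68(T − 100); original water: 3073.1(T − 24.29)
3207.8 T = 72688 + 13468 + 74646 = 160803
T ≈ 50.13 °C — below 100 °C, confirming all the steam condensed.

T_f ≈ 50.1 °C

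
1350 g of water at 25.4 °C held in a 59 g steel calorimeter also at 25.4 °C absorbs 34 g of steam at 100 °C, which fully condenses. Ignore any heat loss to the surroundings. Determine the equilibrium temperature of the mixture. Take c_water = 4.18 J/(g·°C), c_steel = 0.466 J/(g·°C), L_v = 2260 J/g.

T_f ≈ 40.4 °C

Heat gained plus heat lost sum to zero:
condense steam: −34·2260 = −76840; condensed water 100 °C→T: 142.12(T − 100); water warms: 1350·4.18·(T − 25.4) = 5643(T − 25.4); cup: 27.49(T − 25.4)
5812.6 T = 76840 + 14212 + 144031 = 235083
T ≈ 40.44 °C, under the boiling point, so the assumption holds.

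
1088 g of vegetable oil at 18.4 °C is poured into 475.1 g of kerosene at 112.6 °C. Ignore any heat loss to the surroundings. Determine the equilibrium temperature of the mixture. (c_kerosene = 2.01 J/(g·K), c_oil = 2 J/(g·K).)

T_f ≈ 47.1 °C

With ΣQ=0 the equilibrium temperature is the m·c-weighted mean:
T_f = (954.95×112.6 + 2176×18.4) / (954.95 + 2176)
    = 147566 / 3131 ≈ 47.13 °C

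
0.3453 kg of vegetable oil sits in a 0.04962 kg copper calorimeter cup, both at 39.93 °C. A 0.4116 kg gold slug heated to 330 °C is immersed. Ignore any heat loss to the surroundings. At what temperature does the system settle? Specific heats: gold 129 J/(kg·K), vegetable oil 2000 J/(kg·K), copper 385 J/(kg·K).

T_f ≈ 60.1 °C

Taking heat into each body as positive, Σ m c ΔT = 0:
0.4116·129·(T − 330) + 0.3453·2000·(T − 39.93) + 0.04962·385·(T − 39.93) = 0
53.1(T − 330) + 690.6(T − 39.93) + 19.1(T − 39.93) = 0
(53.1 + 690.6 + 19.1) T = 53.1·330 + 690.6·39.93 + 19.1·39.93
T = 45860 / 762.8 = 60.1 °C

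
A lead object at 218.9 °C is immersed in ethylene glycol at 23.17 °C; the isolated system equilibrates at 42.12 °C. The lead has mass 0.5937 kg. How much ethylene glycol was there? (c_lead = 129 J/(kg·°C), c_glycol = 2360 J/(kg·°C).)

Energy conservation, ΣQ = 0:
0.5937×129×(42.12 − 218.9) + m×2360×(42.12 − 23.17) = 0
44722 m = 13539
m = 13539/44722 ≈ 0.3027 kg

m ≈ 0.303 kg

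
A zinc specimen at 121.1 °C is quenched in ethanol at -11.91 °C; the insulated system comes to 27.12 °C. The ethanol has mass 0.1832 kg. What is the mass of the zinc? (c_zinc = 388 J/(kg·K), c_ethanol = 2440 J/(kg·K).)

m ≈ 0.478 kg

|Q_zinc| = |Q_ethanol|:
m·388·(121.1 − 27.12) = 0.1832·2440·(27.12 − (-11.91))
36464 m = 17447  ⇒  m ≈ 0.4785 kg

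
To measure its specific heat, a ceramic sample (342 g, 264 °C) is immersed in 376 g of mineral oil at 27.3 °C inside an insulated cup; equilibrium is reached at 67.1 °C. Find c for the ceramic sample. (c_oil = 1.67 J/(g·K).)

c ≈ 0.371 J/(g·K)

Net heat exchanged in the isolated system is zero:
342·c·(67.1 − 264) + 376·1.67·(67.1 − 27.3) = 0
-67340 c = -24991
c = -24991/-67340 ≈ 0.3711 J/(g·K)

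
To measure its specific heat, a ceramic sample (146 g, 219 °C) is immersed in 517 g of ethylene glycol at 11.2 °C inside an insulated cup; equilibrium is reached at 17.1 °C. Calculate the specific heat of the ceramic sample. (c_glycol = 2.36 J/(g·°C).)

m_s c (T_s − T_f) = m_glycol c_glycol (T_f − T_0):
146×c×(219 − 17.1) = 517×2.36×(17.1 − 11.2)
29477 c = 7198.7  ⇒  c ≈ 0.2442 J/(g·°C)

c ≈ 0.244 J/(g·°C)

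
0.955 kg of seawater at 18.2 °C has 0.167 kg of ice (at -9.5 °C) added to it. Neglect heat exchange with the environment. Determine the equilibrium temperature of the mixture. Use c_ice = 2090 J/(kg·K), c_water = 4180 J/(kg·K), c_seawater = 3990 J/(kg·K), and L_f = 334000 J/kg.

T_f ≈ 2.3 °C

Net heat exchanged in the isolated system is zero:
warm ice to 0 °C: 0.167·2090·(0 − (-9.5)) = 3315.8; fusion: m_ice L_f = 0.167·334000 = 55778; meltwater 0→T: 0.167·4180·T = 698.06 T; seawater cools: 0.955·3990·(T − 18.2) = 3810.4(T − 18.2)
4508.5 T = 69350 − 59094 = 10256
T ≈ 2.27 °C (positive, so assuming full melt was valid).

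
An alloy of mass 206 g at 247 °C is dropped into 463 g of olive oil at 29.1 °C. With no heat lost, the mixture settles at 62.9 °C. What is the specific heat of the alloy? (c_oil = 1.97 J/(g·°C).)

Heat lost by the alloy = heat gained by the oil:
206×c×(247 − 62.9) = 463×1.97×(62.9 − 29.1)
37925 c = 30829  ⇒  c ≈ 0.8129 J/(g·°C)

c ≈ 0.813 J/(g·°C)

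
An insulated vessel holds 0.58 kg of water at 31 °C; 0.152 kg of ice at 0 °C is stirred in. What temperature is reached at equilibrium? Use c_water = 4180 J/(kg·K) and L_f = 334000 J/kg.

T_f ≈ 8.0 °C

Energy balance with sensible and latent terms:
latent heat to melt: 0.152·334000 = 50768
  warm the meltwater: 635.36 T
  water cools: 0.58·4180·(T − 31) = 2424.4(T − 31)
3059.8 T = 75156 − 50768 = 24388
T ≈ 7.97 °C — above 0 °C, consistent with complete melting.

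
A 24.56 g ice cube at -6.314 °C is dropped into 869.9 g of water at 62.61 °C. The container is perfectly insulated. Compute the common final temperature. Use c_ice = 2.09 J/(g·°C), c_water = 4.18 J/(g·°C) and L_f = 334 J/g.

T_f ≈ 58.6 °C

Setting the total heat transfer to zero:
ice -6.314→0 °C: 24.56×2.09×6.314 = 324.1; latent heat to melt: 24.56×334 = 8203; meltwater 0→T: 24.56×4.18×T = 102.66 T; water cools: 869.9×4.18×(T − 62.61) = 3636.2(T − 62.61)
3738.8 T = 227661 − 8527.1 = 219134
T ≈ 58.61 °C — above 0 °C, consistent with complete melting.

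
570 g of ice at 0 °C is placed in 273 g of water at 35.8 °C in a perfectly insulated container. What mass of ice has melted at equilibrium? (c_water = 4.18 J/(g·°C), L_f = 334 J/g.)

m_melted ≈ 122 g

Heat available from the water dropping to 0 °C: 273×4.18×35.8 = 40853 J.
Fully melting the ice requires m_ice L_f = 570×334 = 190380 J.
That's not enough to melt it all — equilibrium is at 0 °C with ice remaining.
m_melted×334 = 40853  ⇒  m_melted ≈ 122.3 g.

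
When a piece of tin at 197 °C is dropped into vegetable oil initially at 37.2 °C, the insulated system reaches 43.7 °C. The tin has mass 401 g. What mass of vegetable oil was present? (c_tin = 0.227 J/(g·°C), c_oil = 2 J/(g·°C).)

|Q_tin| = |Q_oil|:
401×0.227×(197 − 43.7) = m×2×(43.7 − 37.2)
13 m = 13954  ⇒  m ≈ 1073 g

m ≈ 1070 g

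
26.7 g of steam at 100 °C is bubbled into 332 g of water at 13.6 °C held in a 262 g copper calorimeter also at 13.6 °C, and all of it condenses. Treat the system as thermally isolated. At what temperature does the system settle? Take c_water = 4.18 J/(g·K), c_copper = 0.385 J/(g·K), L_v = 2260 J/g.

Energy balance with sensible and latent terms:
latent heat released on condensation: 26.7·2260 = 60342
  condensed water 100 °C→T: 111.61(T − 100)
  original water: 1387.8(T − 13.6)
  cup: 100.87(T − 13.6)
1600.2 T = 60342 + 11161 + 20245 = 91748
T ≈ 57.33 °C (< 100 °C, so full condensation is consistent).

T_f ≈ 57.3 °C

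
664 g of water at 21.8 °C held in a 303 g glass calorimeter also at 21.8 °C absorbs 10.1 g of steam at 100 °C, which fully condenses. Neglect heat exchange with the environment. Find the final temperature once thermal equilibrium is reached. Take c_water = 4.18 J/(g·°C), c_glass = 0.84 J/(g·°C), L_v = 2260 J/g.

Energy conservation, ΣQ = 0:
steam→water at 100 °C releases m L_v = 10.1·2260 = 22826; condensate cools 100→T: 10.1·4.18·(T − 100) = 42.22(T − 100); water warms: 664·4.18·(T − 21.8) = 2775.5(T − 21.8); cup: 254.52(T − 21.8)
3072.3 T = 22826 + 4221.8 + 66055 = 93103
T ≈ 30.30 °C (< 100 °C, so full condensation is consistent).

T_f ≈ 30.3 °C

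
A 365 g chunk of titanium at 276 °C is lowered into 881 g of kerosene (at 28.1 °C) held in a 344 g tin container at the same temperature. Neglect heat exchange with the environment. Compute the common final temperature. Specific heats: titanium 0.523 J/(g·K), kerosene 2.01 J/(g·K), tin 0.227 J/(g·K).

T_f ≈ 51.3 °C

With ΣQ=0 the equilibrium temperature is the m·c-weighted mean:
T_f = (190.9×276 + 1770.8×28.1 + 78.09×28.1) / (190.9 + 1770.8 + 78.09)
    = 104641 / 2039.8 ≈ 51.30 °C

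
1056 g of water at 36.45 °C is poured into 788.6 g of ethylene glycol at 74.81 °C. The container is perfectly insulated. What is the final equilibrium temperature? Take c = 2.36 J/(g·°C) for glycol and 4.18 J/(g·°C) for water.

T_f ≈ 47.8 °C

Heat gained plus heat lost sum to zero:
788.6*2.36*(T − 74.81) + 1056*4.18*(T − 36.45) = 0
1861.1(T − 74.81) + 4414.1(T − 36.45) = 0
(1861.1 + 4414.1) T = 1861.1*74.81 + 4414.1*36.45
T = 300122/6275.2 ≈ 47.83 °C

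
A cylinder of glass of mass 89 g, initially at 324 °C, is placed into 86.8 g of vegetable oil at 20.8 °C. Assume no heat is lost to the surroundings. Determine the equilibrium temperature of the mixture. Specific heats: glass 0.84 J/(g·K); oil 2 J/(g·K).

Heat lost by the glass equals heat gained by the oil:
89×0.84×(324 − T) = 86.8×2×(T − 20.8)
74.76(324 − T) = 173.6(T − 20.8)
248.36 T = 27833  ⇒  T ≈ 112.07 °C

T_f ≈ 112.1 °C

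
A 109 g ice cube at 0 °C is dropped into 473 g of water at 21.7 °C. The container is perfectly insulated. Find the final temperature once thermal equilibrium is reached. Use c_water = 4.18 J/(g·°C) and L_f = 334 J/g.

T_f ≈ 2.7 °C

Sum of m c ΔT and latent-heat terms is zero:
melt ice: 109·334 = 36406
  meltwater 0→T: 109·4.18·T = 455.62 T
  water cools: 473·4.18·(T − 21.7) = 1977.1(T − 21.7)
2432.8 T = 42904 − 36406 = 6497.9
T ≈ 2.67 °C. Since T > 0 °C, the all-ice-melts assumption holds.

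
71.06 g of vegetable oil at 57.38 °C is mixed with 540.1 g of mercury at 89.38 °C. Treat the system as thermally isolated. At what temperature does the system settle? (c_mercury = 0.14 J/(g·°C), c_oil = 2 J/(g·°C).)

T_f ≈ 68.5 °C

T_f is the heat-capacity-weighted average of the initial temperatures:
T_f = (75.61*89.38 + 142.12*57.38) / (75.61 + 142.12)
    = 14913 / 217.73 ≈ 68.49 °C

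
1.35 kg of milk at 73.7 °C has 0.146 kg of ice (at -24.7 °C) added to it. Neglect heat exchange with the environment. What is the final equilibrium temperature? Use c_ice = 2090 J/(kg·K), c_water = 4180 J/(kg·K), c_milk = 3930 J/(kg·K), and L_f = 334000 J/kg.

Energy conservation, ΣQ = 0:
ice -24.7→0 °C: 0.146×2090×24.7 = 7537; latent heat to melt: 0.146×334000 = 48764; warm the meltwater: 610.28 T; milk: 5305.5(T − 73.7)
5915.8 T = 391015 − 56301 = 334714
T ≈ 56.58 °C — above 0 °C, consistent with complete melting.

T_f ≈ 56.6 °C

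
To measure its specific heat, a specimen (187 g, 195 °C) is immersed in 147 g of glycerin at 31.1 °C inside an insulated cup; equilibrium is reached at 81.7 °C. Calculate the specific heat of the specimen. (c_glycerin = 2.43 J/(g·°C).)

c ≈ 0.853 J/(g·°C)

m_s c (T_s − T_f) = m_glycerin c_glycerin (T_f − T_0):
187×c×(195 − 81.7) = 147×2.43×(81.7 − 31.1)
21187 c = 18075  ⇒  c ≈ 0.8531 J/(g·°C)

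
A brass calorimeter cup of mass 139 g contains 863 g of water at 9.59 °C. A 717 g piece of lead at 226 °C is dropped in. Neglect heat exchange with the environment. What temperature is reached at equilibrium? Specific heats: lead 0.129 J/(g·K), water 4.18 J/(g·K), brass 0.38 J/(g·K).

T_f ≈ 14.9 °C

Heat gained plus heat lost sum to zero:
717*0.129*(T − 226) + 863*4.18*(T − 9.59) + 139*0.38*(T − 9.59) = 0
3752.7 T = 56004
T = 56004/3752.7 ≈ 14.92 °C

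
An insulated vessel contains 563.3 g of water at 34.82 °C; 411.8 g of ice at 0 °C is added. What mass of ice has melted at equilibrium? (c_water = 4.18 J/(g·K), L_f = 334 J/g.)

Heat available from the water dropping to 0 °C: 563.3·4.18·34.82 = 81987 J.
Fully melting the ice requires m_ice L_f = 411.8·334 = 137541 J.
Since 81987 < 137541 J, not all the ice melts; equilibrium is at 0 °C.
m_melted·334 = 81987  ⇒  m_melted ≈ 245.5 g.

m_melted ≈ 245 g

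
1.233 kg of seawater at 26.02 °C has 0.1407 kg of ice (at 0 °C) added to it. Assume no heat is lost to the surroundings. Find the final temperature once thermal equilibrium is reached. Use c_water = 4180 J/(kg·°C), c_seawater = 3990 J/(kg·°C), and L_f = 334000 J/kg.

T_f ≈ 14.7 °C

Taking heat into each body as positive, Σ m c ΔT = 0:
latent heat to melt: 0.1407×334000 = 46994
  meltwater 0→T: 0.1407×4180×T = 588.13 T
  seawater: 4919.7(T − 26.02)
5507.8 T = 128010 − 46994 = 81016
T ≈ 14.71 °C (positive, so assuming full melt was valid).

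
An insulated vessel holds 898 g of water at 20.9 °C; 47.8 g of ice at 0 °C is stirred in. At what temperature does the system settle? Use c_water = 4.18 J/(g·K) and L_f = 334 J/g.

Energy conservation, ΣQ = 0:
latent heat to melt: 47.8·334 = 15965; warm the meltwater: 199.8 T; water cools: 898·4.18·(T − 20.9) = 3753.6(T − 20.9)
3953.4 T = 78451 − 15965 = 62486
T ≈ 15.81 °C. Since T > 0 °C, the all-ice-melts assumption holds.

T_f ≈ 15.8 °C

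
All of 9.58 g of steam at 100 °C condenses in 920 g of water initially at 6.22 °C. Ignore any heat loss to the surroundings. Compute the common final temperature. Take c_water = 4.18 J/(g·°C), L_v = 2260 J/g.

Let T be the final temperature. ΣQ_i = 0:
latent heat released on condensation: 9.58·2260 = 21651; condensate cools 100→T: 9.58·4.18·(T − 100) = 40.04(T − 100); original water: 3845.6(T − 6.22)
3885.6 T = 21651 + 4004.4 + 23920 = 49575
T ≈ 12.76 °C — below 100 °C, confirming all the steam condensed.

T_f ≈ 12.8 °C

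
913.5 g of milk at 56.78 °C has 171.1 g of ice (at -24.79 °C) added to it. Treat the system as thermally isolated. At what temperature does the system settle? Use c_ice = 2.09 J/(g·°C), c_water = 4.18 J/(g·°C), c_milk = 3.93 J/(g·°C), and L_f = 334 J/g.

T_f ≈ 32.0 °C

Energy balance with sensible and latent terms:
warm ice to 0 °C: 171.1·2.09·(0 − (-24.79)) = 8864.9
  latent heat to melt: 171.1·334 = 57147
  warm the meltwater: 715.2 T
  milk cools: 913.5·3.93·(T − 56.78) = 3590.1(T − 56.78)
4305.3 T = 203843 − 66012 = 137831
T ≈ 32.01 °C (positive, so assuming full melt was valid).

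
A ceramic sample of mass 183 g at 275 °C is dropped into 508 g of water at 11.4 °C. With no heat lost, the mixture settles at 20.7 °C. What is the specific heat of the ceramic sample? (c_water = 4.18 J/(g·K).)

c ≈ 0.424 J/(g·K)

m_s c (T_s − T_f) = m_water c_water (T_f − T_0):
183·c·(275 − 20.7) = 508·4.18·(20.7 − 11.4)
46537 c = 19748  ⇒  c ≈ 0.4244 J/(g·K)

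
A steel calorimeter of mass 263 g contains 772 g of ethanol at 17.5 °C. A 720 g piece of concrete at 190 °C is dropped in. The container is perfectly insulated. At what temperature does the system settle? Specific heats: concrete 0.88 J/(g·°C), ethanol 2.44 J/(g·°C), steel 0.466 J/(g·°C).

T_f ≈ 58.9 °C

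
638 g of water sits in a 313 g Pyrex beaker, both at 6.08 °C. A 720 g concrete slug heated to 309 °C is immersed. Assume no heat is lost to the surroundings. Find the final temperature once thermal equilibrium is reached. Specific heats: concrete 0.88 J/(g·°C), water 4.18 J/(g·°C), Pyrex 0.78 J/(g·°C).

With ΣQ=0 the equilibrium temperature is the m·c-weighted mean:
T_f = (633.6·309 + 2666.8·6.08 + 244.14·6.08) / (633.6 + 2666.8 + 244.14)
    = 213481 / 3544.6 ≈ 60.23 °C

T_f ≈ 60.2 °C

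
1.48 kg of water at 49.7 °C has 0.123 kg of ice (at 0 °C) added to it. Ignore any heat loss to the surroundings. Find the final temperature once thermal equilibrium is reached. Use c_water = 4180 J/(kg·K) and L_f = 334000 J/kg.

Heat gained plus heat lost sum to zero:
latent heat to melt: 0.123·334000 = 41082
  meltwater 0→T: 0.123·4180·T = 514.14 T
  water cools: 1.48·4180·(T − 49.7) = 6186.4(T − 49.7)
6700.5 T = 307464 − 41082 = 266382
T ≈ 39.76 °C — above 0 °C, consistent with complete melting.

T_f ≈ 39.8 °C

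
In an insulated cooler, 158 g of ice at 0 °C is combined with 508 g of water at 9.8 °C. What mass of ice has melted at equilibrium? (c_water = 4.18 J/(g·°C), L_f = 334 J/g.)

m_melted ≈ 62.3 g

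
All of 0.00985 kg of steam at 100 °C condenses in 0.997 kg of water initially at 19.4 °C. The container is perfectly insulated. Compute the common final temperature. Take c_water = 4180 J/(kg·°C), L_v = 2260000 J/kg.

Energy balance with sensible and latent terms:
condense steam: −0.00985·2260000 = −22261; condensed water 100 °C→T: 41.17(T − 100); water warms: 0.997·4180·(T − 19.4) = 4167.5(T − 19.4)
4208.6 T = 22261 + 4117.3 + 80849 = 107227
T ≈ 25.48 °C (< 100 °C, so full condensation is consistent).

T_f ≈ 25.5 °C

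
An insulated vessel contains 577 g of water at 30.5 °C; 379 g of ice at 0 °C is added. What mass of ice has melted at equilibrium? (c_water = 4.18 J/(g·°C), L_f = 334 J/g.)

Heat available from the water dropping to 0 °C: 577×4.18×30.5 = 73562 J.
Fully melting the ice requires m_ice L_f = 379×334 = 126586 J.
Since 73562 < 126586 J, not all the ice melts; equilibrium is at 0 °C.
m_melted×334 = 73562  ⇒  m_melted ≈ 220.2 g.

m_melted ≈ 220 g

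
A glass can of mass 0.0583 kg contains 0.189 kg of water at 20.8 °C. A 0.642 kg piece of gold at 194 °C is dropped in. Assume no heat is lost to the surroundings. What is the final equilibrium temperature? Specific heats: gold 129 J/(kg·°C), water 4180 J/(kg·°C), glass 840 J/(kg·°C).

T_f ≈ 36.4 °C

Let T be the final temperature. ΣQ_i = 0:
0.642·129·(T − 194) + 0.189·4180·(T − 20.8) + 0.0583·840·(T − 20.8) = 0
921.81 T = 33518
T ≈ 36.36 °C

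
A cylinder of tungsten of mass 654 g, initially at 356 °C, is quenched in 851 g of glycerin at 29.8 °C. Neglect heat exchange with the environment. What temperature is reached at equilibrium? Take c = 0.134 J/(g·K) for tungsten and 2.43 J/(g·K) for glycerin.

Taking heat into each body as positive, Σ m c ΔT = 0:
654*0.134*(T − 356) + 851*2.43*(T − 29.8) = 0
87.64(T − 356) + 2067.9(T − 29.8) = 0
2155.6 T = 92823
T ≈ 43.06 °C

T_f ≈ 43.1 °C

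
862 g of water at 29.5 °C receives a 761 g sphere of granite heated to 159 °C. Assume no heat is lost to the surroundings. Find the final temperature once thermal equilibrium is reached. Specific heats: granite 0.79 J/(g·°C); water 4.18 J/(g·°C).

Net heat exchanged in the isolated system is zero:
761·0.79·(T − 159) + 862·4.18·(T − 29.5) = 0
(601.19 + 3603.2) T = 601.19·159 + 3603.2·29.5
T = 201882 / 4204.4 = 48 °C

T_f ≈ 48.0 °C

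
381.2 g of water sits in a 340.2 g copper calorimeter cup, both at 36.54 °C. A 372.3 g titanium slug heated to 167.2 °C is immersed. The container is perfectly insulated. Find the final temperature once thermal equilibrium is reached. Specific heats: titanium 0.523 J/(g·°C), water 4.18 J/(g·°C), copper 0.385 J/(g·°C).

T_f ≈ 49.8 °C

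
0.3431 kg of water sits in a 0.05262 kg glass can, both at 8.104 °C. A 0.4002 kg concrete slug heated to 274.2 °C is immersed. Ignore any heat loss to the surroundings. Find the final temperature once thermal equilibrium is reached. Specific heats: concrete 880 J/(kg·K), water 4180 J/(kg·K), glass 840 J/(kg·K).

Energy conservation, ΣQ = 0:
0.4002·880·(T − 274.2) + 0.3431·4180·(T − 8.104) + 0.05262·840·(T − 8.104) = 0
1830.5 T = 108547
T = 108547/1830.5 ≈ 59.30 °C

T_f ≈ 59.3 °C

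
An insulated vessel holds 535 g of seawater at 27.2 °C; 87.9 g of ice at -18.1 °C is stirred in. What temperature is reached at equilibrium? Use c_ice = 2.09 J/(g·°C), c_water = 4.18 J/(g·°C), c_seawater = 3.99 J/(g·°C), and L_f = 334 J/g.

T_f ≈ 10.1 °C

Heat gained plus heat lost sum to zero:
warm ice to 0 °C: 87.9·2.09·(0 − (-18.1)) = 3325.2
  melt ice: 87.9·334 = 29359
  warm the meltwater: 367.42 T
  seawater cools: 535·3.99·(T − 27.2) = 2134.7(T − 27.2)
2502.1 T = 58062 − 32684 = 25379
T ≈ 10.14 °C — above 0 °C, consistent with complete melting.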